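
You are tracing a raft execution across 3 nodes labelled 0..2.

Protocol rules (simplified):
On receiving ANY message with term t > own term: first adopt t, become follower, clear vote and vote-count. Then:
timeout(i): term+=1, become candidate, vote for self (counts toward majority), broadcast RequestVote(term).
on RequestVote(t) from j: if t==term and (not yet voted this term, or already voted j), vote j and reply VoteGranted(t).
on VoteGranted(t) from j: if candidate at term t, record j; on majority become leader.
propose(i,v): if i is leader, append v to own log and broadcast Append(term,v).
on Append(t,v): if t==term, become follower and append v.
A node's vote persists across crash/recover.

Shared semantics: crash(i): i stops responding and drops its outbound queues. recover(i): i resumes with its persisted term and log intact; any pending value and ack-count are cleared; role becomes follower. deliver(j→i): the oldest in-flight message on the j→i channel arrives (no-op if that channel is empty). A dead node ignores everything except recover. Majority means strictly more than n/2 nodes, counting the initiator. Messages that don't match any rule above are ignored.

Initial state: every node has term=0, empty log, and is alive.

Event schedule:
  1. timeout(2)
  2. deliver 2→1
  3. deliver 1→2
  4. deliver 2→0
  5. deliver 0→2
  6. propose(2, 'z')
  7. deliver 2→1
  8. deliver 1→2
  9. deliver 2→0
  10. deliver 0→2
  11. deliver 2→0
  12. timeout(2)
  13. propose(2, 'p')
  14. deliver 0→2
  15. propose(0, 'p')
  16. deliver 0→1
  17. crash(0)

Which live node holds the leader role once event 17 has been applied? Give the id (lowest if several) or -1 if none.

[1] timeout(2) → N2(cand t1 [-])
[2] deliver 2→1 → N1(foll t1 [-])
[3] deliver 1→2 → N2(lead t1 [-])
[4] deliver 2→0 → N0(foll t1 [-])
[5] deliver 0→2 → ∅
[6] propose(2,'z') → N2(lead t1 [z])
[7] deliver 2→1 → N1(foll t1 [z])
[8] deliver 1→2 → ∅
[9] deliver 2→0 → N0(foll t1 [z])
[10] deliver 0→2 → ∅
[11] deliver 2→0 → ∅
[12] timeout(2) → N2(cand t2 [z])
[13] propose(2,'p') → ∅
[14] deliver 0→2 → ∅
[15] propose(0,'p') → ∅
[16] deliver 0→1 → ∅
[17] crash(0) → N0(✗foll t1 [z])

-1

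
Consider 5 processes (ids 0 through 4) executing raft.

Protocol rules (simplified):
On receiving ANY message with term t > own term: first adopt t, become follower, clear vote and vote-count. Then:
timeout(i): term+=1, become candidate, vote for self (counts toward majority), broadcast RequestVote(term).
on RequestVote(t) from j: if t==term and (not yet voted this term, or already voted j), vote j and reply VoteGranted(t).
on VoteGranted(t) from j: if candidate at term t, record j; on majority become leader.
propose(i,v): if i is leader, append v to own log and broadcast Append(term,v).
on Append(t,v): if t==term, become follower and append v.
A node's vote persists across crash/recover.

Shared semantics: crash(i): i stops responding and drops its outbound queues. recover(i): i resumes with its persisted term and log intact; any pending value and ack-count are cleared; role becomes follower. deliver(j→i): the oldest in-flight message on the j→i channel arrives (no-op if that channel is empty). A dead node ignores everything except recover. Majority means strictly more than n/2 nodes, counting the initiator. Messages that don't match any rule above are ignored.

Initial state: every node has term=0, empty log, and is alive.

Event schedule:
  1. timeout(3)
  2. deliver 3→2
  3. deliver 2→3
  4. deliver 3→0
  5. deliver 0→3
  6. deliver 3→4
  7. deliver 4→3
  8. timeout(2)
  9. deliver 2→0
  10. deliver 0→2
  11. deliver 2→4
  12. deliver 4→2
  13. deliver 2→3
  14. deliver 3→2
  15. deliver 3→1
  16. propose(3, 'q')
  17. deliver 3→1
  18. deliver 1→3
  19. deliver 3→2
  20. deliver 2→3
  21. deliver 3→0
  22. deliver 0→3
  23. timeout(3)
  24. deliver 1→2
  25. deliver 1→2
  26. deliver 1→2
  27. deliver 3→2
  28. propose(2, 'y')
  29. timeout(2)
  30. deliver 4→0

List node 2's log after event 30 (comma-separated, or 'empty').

empty

e1 timeout(3): 3[cand,t=1,-]
e2 deliver 3→2: 2[foll,t=1,-]
e3 deliver 2→3: ·
e4 deliver 3→0: 0[foll,t=1,-]
e5 deliver 0→3: 3[lead,t=1,-]
e6 deliver 3→4: 4[foll,t=1,-]
e7 deliver 4→3: ·
e8 timeout(2): 2[cand,t=2,-]
e9 deliver 2→0: 0[foll,t=2,-]
e10 deliver 0→2: ·
e11 deliver 2→4: 4[foll,t=2,-]
e12 deliver 4→2: 2[lead,t=2,-]
e13 deliver 2→3: 3[foll,t=2,-]
e14 deliver 3→2: ·
e15 deliver 3→1: 1[foll,t=1,-]
e16 propose(3,'q'): ·
e17 deliver 3→1: ·
e18 deliver 1→3: ·
e19 deliver 3→2: ·
e20 deliver 2→3: ·
e21 deliver 3→0: ·
e22 deliver 0→3: ·
e23 timeout(3): 3[cand,t=3,-]
e24 deliver 1→2: ·
e25 deliver 1→2: ·
e26 deliver 1→2: ·
e27 deliver 3→2: 2[foll,t=3,-]
e28 propose(2,'y'): ·
e29 timeout(2): 2[cand,t=4,-]
e30 deliver 4→0: ·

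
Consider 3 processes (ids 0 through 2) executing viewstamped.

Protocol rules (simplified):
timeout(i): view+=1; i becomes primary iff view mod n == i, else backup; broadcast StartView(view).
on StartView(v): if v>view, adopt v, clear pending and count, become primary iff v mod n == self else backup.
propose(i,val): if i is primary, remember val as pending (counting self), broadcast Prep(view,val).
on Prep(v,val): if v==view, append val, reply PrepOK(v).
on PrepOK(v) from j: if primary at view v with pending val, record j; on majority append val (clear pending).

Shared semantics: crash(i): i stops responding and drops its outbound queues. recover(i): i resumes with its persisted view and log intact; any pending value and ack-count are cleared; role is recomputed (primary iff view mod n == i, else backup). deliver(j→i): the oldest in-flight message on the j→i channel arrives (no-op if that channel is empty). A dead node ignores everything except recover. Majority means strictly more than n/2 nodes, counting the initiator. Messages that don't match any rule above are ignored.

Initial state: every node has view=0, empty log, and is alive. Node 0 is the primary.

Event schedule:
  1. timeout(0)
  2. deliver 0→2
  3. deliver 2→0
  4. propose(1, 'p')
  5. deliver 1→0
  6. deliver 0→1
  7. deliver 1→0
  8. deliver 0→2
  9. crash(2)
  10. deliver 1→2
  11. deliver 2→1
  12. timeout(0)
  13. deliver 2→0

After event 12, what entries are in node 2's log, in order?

empty

[1] timeout(0) → N0(back v1 [-])
[2] deliver 0→2 → N2(back v1 [-])
[3] deliver 2→0 → ∅
[4] propose(1,'p') → ∅
[5] deliver 1→0 → ∅
[6] deliver 0→1 → N1(prim v1 [-])
[7] deliver 1→0 → ∅
[8] deliver 0→2 → ∅
[9] crash(2) → N2(✗back v1 [-])
[10] deliver 1→2 → ∅
[11] deliver 2→1 → ∅
[12] timeout(0) → N0(back v2 [-])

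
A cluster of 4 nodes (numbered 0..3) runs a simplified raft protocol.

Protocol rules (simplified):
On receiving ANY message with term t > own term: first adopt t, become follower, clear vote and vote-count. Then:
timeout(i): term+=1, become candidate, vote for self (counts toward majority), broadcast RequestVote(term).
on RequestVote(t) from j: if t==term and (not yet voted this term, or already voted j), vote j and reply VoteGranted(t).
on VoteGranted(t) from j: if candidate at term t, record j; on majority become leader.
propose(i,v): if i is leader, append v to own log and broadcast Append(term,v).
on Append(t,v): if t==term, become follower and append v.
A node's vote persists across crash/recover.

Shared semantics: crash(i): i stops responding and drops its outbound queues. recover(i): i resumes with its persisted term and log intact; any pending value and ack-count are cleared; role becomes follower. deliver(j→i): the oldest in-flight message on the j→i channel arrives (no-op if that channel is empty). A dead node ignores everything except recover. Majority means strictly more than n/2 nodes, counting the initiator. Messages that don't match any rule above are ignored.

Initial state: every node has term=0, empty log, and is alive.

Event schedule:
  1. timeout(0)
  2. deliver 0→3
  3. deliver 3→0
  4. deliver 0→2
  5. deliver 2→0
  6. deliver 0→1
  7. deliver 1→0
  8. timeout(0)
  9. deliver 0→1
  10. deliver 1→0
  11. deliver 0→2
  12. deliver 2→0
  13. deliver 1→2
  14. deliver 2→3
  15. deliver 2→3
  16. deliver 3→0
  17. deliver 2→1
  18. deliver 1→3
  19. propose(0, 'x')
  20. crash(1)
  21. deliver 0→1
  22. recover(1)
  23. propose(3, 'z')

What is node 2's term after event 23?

2

after 1 — timeout(0): n0:cand/t1/[-]
after 2 — deliver 0→3: n3:foll/t1/[-]
after 3 — deliver 3→0: ·
after 4 — deliver 0→2: n2:foll/t1/[-]
after 5 — deliver 2→0: n0:lead/t1/[-]
after 6 — deliver 0→1: n1:foll/t1/[-]
after 7 — deliver 1→0: ·
after 8 — timeout(0): n0:cand/t2/[-]
after 9 — deliver 0→1: n1:foll/t2/[-]
after 10 — deliver 1→0: ·
after 11 — deliver 0→2: n2:foll/t2/[-]
after 12 — deliver 2→0: n0:lead/t2/[-]
after 13 — deliver 1→2: ·
after 14 — deliver 2→3: ·
after 15 — deliver 2→3: ·
after 16 — deliver 3→0: ·
after 17 — deliver 2→1: ·
after 18 — deliver 1→3: ·
after 19 — propose(0,'x'): n0:lead/t2/[x]
after 20 — crash(1): n1:✗foll/t2/[-]
after 21 — deliver 0→1: ·
after 22 — recover(1): n1:foll/t2/[-]
after 23 — propose(3,'z'): ·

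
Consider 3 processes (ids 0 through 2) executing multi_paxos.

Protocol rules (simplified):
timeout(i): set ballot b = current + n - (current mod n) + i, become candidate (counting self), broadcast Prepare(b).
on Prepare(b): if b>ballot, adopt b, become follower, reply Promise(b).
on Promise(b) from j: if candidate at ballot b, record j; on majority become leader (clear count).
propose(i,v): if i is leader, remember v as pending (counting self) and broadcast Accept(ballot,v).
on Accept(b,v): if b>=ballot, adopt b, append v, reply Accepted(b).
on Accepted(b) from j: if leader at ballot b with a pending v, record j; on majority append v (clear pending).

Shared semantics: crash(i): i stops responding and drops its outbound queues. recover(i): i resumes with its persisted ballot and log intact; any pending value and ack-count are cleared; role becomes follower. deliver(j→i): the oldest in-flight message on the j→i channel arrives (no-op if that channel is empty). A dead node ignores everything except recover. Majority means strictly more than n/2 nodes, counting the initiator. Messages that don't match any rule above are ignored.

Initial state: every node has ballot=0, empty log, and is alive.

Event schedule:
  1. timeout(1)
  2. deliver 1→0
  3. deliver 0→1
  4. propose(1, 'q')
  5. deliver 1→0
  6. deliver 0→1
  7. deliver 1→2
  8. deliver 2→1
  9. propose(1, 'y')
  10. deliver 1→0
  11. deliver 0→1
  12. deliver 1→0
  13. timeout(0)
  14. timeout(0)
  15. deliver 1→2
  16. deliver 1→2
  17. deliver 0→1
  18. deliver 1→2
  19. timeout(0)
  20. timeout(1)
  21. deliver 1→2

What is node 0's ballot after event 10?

[1] timeout(1) → N1(cand b4 [-])
[2] deliver 1→0 → N0(foll b4 [-])
[3] deliver 0→1 → N1(lead b4 [-])
[4] propose(1,'q') → ∅
[5] deliver 1→0 → N0(foll b4 [q])
[6] deliver 0→1 → N1(lead b4 [q])
[7] deliver 1→2 → N2(foll b4 [-])
[8] deliver 2→1 → ∅
[9] propose(1,'y') → ∅
[10] deliver 1→0 → N0(foll b4 [q,y])

4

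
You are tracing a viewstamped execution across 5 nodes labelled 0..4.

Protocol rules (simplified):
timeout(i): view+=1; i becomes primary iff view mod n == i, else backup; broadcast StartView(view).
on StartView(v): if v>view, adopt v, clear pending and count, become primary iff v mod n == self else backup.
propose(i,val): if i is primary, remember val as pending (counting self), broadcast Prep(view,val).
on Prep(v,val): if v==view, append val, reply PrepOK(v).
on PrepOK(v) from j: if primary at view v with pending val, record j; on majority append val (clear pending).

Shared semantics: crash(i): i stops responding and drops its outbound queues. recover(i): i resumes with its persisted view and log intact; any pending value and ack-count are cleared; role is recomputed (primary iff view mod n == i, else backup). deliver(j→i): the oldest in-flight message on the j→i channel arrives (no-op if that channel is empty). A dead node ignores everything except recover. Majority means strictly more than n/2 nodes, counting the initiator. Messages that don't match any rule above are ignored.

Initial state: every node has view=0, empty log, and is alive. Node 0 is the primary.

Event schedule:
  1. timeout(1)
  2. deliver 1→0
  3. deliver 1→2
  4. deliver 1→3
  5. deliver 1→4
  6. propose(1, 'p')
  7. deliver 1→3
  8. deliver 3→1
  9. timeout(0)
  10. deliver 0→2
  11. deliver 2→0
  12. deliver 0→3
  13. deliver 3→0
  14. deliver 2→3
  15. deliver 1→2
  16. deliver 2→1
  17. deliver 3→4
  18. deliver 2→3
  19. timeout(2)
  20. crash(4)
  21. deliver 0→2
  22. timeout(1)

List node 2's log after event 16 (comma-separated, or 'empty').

e1 timeout(1): 1[prim,v=1,-]
e2 deliver 1→0: 0[back,v=1,-]
e3 deliver 1→2: 2[back,v=1,-]
e4 deliver 1→3: 3[back,v=1,-]
e5 deliver 1→4: 4[back,v=1,-]
e6 propose(1,'p'): ·
e7 deliver 1→3: 3[back,v=1,p]
e8 deliver 3→1: ·
e9 timeout(0): 0[back,v=2,-]
e10 deliver 0→2: 2[prim,v=2,-]
e11 deliver 2→0: ·
e12 deliver 0→3: 3[back,v=2,p]
e13 deliver 3→0: ·
e14 deliver 2→3: ·
e15 deliver 1→2: ·
e16 deliver 2→1: ·

empty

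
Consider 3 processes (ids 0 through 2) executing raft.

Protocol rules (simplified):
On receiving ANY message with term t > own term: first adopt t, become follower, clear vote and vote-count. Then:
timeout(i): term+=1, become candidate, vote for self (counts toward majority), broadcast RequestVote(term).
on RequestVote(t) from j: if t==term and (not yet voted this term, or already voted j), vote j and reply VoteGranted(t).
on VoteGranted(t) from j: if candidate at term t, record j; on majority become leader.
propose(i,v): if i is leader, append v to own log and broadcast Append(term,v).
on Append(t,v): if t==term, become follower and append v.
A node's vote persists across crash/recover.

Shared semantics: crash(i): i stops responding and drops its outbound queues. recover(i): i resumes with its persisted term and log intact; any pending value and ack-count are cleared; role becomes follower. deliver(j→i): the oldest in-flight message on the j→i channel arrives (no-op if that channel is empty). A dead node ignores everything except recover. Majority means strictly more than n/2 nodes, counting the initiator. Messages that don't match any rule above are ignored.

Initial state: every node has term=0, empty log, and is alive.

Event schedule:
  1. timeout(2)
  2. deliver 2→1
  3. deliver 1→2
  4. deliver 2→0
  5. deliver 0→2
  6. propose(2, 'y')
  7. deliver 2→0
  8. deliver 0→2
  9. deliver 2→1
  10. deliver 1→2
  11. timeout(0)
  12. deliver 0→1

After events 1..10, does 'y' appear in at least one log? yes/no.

1. timeout(2):  <2:cand t1 ->
2. deliver 2→1:  <1:foll t1 ->
3. deliver 1→2:  <2:lead t1 ->
4. deliver 2→0:  <0:foll t1 ->
5. deliver 0→2:  nop
6. propose(2,'y'):  <2:lead t1 y>
7. deliver 2→0:  <0:foll t1 y>
8. deliver 0→2:  nop
9. deliver 2→1:  <1:foll t1 y>
10. deliver 1→2:  nop

yes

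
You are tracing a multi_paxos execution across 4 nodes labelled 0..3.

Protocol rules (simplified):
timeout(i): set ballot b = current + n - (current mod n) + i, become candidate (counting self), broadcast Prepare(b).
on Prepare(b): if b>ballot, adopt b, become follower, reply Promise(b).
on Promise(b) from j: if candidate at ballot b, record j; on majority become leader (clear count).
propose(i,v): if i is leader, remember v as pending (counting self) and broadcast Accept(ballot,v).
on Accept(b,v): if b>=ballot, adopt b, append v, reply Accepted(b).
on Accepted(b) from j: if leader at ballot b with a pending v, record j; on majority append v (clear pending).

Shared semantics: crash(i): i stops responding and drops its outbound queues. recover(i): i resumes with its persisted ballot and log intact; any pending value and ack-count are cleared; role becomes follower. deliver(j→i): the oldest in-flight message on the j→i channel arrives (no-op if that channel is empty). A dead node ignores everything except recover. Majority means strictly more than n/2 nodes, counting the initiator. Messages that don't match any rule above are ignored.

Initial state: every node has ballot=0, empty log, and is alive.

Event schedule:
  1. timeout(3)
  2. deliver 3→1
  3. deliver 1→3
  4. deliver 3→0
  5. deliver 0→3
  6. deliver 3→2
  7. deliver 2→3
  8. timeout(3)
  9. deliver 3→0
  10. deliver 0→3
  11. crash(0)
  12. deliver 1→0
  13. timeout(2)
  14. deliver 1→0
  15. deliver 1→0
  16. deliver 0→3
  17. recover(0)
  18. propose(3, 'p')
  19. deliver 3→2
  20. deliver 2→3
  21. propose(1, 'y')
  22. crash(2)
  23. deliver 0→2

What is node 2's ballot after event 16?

[1] timeout(3) → N3(cand b7 [-])
[2] deliver 3→1 → N1(foll b7 [-])
[3] deliver 1→3 → ∅
[4] deliver 3→0 → N0(foll b7 [-])
[5] deliver 0→3 → N3(lead b7 [-])
[6] deliver 3→2 → N2(foll b7 [-])
[7] deliver 2→3 → ∅
[8] timeout(3) → N3(cand b11 [-])
[9] deliver 3→0 → N0(foll b11 [-])
[10] deliver 0→3 → ∅
[11] crash(0) → N0(✗foll b11 [-])
[12] deliver 1→0 → ∅
[13] timeout(2) → N2(cand b10 [-])
[14] deliver 1→0 → ∅
[15] deliver 1→0 → ∅
[16] deliver 0→3 → ∅

10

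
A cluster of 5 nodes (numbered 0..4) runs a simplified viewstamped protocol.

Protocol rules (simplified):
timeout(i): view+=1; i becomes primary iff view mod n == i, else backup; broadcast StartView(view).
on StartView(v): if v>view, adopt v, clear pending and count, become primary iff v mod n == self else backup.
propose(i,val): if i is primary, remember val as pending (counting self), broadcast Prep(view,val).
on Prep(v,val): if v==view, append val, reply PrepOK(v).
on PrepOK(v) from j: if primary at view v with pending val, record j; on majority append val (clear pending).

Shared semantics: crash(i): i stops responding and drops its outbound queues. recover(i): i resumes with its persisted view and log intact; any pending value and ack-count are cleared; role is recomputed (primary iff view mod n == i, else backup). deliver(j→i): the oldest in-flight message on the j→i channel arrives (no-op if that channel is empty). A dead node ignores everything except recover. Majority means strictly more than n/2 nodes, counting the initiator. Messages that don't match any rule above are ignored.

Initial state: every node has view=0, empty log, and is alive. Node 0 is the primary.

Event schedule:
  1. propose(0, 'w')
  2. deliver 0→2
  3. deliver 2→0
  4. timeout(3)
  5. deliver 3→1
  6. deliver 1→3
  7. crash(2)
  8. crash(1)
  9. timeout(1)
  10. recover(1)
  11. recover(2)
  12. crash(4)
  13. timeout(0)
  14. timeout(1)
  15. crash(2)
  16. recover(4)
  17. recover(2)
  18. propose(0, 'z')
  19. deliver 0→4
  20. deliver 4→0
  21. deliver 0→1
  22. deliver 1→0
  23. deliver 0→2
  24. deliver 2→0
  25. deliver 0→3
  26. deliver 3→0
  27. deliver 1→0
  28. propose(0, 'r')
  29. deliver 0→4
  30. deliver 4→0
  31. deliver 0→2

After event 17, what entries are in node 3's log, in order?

empty

e1 propose(0,'w'): ·
e2 deliver 0→2: 2[back,v=0,w]
e3 deliver 2→0: ·
e4 timeout(3): 3[back,v=1,-]
e5 deliver 3→1: 1[prim,v=1,-]
e6 deliver 1→3: ·
e7 crash(2): 2[✗back,v=0,w]
e8 crash(1): 1[✗prim,v=1,-]
e9 timeout(1): ·
e10 recover(1): 1[prim,v=1,-]
e11 recover(2): 2[back,v=0,w]
e12 crash(4): 4[✗back,v=0,-]
e13 timeout(0): 0[back,v=1,-]
e14 timeout(1): 1[back,v=2,-]
e15 crash(2): 2[✗back,v=0,w]
e16 recover(4): 4[back,v=0,-]
e17 recover(2): 2[back,v=0,w]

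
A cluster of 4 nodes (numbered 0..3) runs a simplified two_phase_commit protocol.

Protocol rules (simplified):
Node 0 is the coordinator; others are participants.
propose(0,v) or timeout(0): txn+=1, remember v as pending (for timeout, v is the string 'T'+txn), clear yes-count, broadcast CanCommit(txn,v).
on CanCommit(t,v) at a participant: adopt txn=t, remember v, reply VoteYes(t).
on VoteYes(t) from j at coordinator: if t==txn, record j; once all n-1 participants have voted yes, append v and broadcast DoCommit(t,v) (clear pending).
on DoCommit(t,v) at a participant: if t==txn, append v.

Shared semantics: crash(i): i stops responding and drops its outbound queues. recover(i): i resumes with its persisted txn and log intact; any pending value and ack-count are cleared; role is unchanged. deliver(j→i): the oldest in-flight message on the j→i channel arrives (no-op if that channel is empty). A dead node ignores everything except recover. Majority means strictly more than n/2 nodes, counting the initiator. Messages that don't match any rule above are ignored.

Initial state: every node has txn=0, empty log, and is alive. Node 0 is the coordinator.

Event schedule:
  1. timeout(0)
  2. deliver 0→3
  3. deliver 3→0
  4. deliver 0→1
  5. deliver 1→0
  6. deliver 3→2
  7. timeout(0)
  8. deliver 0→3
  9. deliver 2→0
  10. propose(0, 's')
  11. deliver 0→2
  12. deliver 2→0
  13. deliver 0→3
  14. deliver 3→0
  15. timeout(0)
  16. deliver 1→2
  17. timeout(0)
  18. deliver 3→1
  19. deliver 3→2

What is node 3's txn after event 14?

step 1 timeout(0): 0={coor,t=1,log=-}
step 2 deliver 0→3: 3={part,t=1,log=-}
step 3 deliver 3→0: —
step 4 deliver 0→1: 1={part,t=1,log=-}
step 5 deliver 1→0: —
step 6 deliver 3→2: —
step 7 timeout(0): 0={coor,t=2,log=-}
step 8 deliver 0→3: 3={part,t=2,log=-}
step 9 deliver 2→0: —
step 10 propose(0,'s'): 0={coor,t=3,log=-}
step 11 deliver 0→2: 2={part,t=1,log=-}
step 12 deliver 2→0: —
step 13 deliver 0→3: 3={part,t=3,log=-}
step 14 deliver 3→0: —

3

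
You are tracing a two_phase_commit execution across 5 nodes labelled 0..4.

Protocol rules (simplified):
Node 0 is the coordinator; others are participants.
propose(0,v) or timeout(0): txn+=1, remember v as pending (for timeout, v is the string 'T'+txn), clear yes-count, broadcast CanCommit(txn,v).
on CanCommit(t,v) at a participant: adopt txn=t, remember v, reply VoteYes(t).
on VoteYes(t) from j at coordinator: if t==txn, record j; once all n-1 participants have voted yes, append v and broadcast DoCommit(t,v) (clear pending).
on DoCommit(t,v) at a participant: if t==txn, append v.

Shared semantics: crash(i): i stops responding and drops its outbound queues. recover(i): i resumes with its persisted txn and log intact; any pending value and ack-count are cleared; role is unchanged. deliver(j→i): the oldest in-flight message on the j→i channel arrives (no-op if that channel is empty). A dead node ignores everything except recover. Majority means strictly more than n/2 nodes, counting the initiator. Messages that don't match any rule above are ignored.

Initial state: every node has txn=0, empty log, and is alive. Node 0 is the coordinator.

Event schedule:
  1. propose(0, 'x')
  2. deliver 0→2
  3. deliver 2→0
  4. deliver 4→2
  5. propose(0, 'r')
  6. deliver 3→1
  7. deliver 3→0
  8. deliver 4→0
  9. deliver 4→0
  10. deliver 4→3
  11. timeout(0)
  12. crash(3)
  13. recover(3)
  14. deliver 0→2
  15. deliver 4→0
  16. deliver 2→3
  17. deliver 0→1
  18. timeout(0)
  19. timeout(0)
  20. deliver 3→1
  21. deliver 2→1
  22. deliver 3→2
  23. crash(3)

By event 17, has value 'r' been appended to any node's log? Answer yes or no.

no

1. propose(0,'x'):  <0:coor t1 ->
2. deliver 0→2:  <2:part t1 ->
3. deliver 2→0:  nop
4. deliver 4→2:  nop
5. propose(0,'r'):  <0:coor t2 ->
6. deliver 3→1:  nop
7. deliver 3→0:  nop
8. deliver 4→0:  nop
9. deliver 4→0:  nop
10. deliver 4→3:  nop
11. timeout(0):  <0:coor t3 ->
12. crash(3):  <3:✗part t0 ->
13. recover(3):  <3:part t0 ->
14. deliver 0→2:  <2:part t2 ->
15. deliver 4→0:  nop
16. deliver 2→3:  nop
17. deliver 0→1:  <1:part t1 ->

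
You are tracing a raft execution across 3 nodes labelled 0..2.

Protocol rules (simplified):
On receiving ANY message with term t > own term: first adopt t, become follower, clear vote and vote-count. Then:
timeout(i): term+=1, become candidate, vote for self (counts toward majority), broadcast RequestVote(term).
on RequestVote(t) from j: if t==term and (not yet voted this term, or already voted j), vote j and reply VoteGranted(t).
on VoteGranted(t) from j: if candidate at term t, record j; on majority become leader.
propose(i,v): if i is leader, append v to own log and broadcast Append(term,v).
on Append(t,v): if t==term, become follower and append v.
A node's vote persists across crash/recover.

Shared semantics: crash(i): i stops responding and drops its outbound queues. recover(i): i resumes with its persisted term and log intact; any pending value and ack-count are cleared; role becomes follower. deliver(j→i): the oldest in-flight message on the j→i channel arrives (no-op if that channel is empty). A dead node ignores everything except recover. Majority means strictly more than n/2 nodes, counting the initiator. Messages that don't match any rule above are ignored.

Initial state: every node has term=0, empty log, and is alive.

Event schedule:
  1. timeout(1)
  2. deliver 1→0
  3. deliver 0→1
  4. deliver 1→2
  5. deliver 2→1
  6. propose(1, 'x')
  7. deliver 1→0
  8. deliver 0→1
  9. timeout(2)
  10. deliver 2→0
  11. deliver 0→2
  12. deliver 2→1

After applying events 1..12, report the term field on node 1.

2

step 1 timeout(1): 1={cand,t=1,log=-}
step 2 deliver 1→0: 0={foll,t=1,log=-}
step 3 deliver 0→1: 1={lead,t=1,log=-}
step 4 deliver 1→2: 2={foll,t=1,log=-}
step 5 deliver 2→1: —
step 6 propose(1,'x'): 1={lead,t=1,log=x}
step 7 deliver 1→0: 0={foll,t=1,log=x}
step 8 deliver 0→1: —
step 9 timeout(2): 2={cand,t=2,log=-}
step 10 deliver 2→0: 0={foll,t=2,log=x}
step 11 deliver 0→2: 2={lead,t=2,log=-}
step 12 deliver 2→1: 1={foll,t=2,log=x}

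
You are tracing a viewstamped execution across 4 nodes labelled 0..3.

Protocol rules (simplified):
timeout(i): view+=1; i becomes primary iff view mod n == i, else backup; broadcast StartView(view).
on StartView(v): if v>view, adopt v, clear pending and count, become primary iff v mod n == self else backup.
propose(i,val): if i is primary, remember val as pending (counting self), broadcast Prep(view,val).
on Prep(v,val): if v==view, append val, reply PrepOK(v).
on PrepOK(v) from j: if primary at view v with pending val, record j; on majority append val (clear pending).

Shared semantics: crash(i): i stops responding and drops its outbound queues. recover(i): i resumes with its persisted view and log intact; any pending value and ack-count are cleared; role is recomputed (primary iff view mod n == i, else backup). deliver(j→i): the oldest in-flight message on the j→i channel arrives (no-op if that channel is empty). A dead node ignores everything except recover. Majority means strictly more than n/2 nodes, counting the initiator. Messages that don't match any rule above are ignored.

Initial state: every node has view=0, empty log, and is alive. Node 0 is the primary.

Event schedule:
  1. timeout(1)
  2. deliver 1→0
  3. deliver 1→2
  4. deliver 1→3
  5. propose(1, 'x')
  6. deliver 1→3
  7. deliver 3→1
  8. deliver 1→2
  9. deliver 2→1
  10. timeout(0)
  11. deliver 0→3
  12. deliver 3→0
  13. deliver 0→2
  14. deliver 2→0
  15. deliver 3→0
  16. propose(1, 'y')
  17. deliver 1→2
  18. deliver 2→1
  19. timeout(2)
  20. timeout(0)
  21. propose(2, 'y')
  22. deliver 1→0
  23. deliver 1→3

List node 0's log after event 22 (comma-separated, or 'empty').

after 1 — timeout(1): n1:prim/v1/[-]
after 2 — deliver 1→0: n0:back/v1/[-]
after 3 — deliver 1→2: n2:back/v1/[-]
after 4 — deliver 1→3: n3:back/v1/[-]
after 5 — propose(1,'x'): ·
after 6 — deliver 1→3: n3:back/v1/[x]
after 7 — deliver 3→1: ·
after 8 — deliver 1→2: n2:back/v1/[x]
after 9 — deliver 2→1: n1:prim/v1/[x]
after 10 — timeout(0): n0:back/v2/[-]
after 11 — deliver 0→3: n3:back/v2/[x]
after 12 — deliver 3→0: ·
after 13 — deliver 0→2: n2:prim/v2/[x]
after 14 — deliver 2→0: ·
after 15 — deliver 3→0: ·
after 16 — propose(1,'y'): ·
after 17 — deliver 1→2: ·
after 18 — deliver 2→1: ·
after 19 — timeout(2): n2:back/v3/[x]
after 20 — timeout(0): n0:back/v3/[-]
after 21 — propose(2,'y'): ·
after 22 — deliver 1→0: ·

empty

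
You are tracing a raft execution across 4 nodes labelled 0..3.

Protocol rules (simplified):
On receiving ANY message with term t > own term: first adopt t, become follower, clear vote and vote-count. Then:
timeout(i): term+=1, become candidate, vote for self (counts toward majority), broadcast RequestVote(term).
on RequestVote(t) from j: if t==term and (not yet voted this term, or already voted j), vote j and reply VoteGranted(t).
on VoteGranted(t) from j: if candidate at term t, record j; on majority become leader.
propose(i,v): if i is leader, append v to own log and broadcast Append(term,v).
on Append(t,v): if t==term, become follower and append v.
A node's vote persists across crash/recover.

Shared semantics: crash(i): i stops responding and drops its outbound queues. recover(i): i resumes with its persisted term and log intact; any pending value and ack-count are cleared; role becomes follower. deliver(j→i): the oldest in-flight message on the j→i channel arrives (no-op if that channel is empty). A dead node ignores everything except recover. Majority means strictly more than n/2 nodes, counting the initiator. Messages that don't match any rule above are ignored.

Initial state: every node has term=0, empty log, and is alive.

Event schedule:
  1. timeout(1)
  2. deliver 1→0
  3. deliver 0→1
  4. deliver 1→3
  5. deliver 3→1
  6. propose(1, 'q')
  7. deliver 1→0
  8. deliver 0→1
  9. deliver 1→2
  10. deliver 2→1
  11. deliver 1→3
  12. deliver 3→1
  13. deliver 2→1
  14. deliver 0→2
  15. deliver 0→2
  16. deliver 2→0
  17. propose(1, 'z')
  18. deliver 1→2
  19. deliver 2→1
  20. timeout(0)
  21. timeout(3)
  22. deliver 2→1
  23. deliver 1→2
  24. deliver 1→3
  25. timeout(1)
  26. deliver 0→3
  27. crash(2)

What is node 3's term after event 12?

[1] timeout(1) → N1(cand t1 [-])
[2] deliver 1→0 → N0(foll t1 [-])
[3] deliver 0→1 → ∅
[4] deliver 1→3 → N3(foll t1 [-])
[5] deliver 3→1 → N1(lead t1 [-])
[6] propose(1,'q') → N1(lead t1 [q])
[7] deliver 1→0 → N0(foll t1 [q])
[8] deliver 0→1 → ∅
[9] deliver 1→2 → N2(foll t1 [-])
[10] deliver 2→1 → ∅
[11] deliver 1→3 → N3(foll t1 [q])
[12] deliver 3→1 → ∅

1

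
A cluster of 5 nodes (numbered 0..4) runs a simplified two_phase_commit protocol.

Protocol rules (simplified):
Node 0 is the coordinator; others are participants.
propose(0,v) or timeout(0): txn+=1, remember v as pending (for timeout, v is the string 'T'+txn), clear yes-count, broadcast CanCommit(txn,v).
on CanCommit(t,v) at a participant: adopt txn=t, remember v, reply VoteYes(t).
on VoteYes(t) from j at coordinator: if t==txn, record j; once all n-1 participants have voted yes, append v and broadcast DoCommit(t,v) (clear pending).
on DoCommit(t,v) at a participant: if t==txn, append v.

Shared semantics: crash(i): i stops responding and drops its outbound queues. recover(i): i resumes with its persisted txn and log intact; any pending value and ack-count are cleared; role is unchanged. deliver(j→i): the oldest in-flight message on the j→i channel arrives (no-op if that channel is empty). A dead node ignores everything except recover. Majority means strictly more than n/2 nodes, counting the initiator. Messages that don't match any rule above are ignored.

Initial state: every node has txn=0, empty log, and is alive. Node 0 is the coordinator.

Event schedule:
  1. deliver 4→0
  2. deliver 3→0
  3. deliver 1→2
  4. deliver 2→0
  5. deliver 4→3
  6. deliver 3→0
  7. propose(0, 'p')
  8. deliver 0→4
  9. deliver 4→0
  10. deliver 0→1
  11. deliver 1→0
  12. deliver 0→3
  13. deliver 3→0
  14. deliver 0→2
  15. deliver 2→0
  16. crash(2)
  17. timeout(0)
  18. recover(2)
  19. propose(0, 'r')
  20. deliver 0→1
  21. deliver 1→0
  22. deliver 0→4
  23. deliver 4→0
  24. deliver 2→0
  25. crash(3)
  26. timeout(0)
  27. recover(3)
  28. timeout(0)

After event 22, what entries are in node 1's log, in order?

p

[1] deliver 4→0 → ∅
[2] deliver 3→0 → ∅
[3] deliver 1→2 → ∅
[4] deliver 2→0 → ∅
[5] deliver 4→3 → ∅
[6] deliver 3→0 → ∅
[7] propose(0,'p') → N0(coor t1 [-])
[8] deliver 0→4 → N4(part t1 [-])
[9] deliver 4→0 → ∅
[10] deliver 0→1 → N1(part t1 [-])
[11] deliver 1→0 → ∅
[12] deliver 0→3 → N3(part t1 [-])
[13] deliver 3→0 → ∅
[14] deliver 0→2 → N2(part t1 [-])
[15] deliver 2→0 → N0(coor t1 [p])
[16] crash(2) → N2(✗part t1 [-])
[17] timeout(0) → N0(coor t2 [p])
[18] recover(2) → N2(part t1 [-])
[19] propose(0,'r') → N0(coor t3 [p])
[20] deliver 0→1 → N1(part t1 [p])
[21] deliver 1→0 → ∅
[22] deliver 0→4 → N4(part t1 [p])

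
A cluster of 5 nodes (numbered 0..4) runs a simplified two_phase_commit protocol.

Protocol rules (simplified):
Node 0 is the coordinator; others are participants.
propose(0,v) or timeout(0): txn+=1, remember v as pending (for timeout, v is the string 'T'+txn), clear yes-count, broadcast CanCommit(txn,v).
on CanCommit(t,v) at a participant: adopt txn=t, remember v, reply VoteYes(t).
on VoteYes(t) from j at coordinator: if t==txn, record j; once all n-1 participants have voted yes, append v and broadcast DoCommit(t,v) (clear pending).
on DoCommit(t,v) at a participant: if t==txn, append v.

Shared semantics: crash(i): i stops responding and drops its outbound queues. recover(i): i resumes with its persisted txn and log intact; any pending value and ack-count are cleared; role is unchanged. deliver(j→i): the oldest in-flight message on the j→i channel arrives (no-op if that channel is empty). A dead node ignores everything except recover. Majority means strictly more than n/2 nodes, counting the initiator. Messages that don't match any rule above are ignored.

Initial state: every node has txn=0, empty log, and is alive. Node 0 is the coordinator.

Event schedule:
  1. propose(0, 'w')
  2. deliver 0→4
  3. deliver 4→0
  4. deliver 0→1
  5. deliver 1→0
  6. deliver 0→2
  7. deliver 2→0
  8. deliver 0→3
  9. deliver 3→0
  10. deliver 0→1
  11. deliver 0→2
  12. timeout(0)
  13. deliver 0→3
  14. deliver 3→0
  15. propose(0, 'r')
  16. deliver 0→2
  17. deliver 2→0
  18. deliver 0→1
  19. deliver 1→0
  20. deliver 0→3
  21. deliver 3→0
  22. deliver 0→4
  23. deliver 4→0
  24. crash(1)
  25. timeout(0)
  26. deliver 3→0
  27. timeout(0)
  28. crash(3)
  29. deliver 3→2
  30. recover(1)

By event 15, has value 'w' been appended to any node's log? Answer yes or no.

yes

e1 propose(0,'w'): 0[coor,t=1,-]
e2 deliver 0→4: 4[part,t=1,-]
e3 deliver 4→0: ·
e4 deliver 0→1: 1[part,t=1,-]
e5 deliver 1→0: ·
e6 deliver 0→2: 2[part,t=1,-]
e7 deliver 2→0: ·
e8 deliver 0→3: 3[part,t=1,-]
e9 deliver 3→0: 0[coor,t=1,w]
e10 deliver 0→1: 1[part,t=1,w]
e11 deliver 0→2: 2[part,t=1,w]
e12 timeout(0): 0[coor,t=2,w]
e13 deliver 0→3: 3[part,t=1,w]
e14 deliver 3→0: ·
e15 propose(0,'r'): 0[coor,t=3,w]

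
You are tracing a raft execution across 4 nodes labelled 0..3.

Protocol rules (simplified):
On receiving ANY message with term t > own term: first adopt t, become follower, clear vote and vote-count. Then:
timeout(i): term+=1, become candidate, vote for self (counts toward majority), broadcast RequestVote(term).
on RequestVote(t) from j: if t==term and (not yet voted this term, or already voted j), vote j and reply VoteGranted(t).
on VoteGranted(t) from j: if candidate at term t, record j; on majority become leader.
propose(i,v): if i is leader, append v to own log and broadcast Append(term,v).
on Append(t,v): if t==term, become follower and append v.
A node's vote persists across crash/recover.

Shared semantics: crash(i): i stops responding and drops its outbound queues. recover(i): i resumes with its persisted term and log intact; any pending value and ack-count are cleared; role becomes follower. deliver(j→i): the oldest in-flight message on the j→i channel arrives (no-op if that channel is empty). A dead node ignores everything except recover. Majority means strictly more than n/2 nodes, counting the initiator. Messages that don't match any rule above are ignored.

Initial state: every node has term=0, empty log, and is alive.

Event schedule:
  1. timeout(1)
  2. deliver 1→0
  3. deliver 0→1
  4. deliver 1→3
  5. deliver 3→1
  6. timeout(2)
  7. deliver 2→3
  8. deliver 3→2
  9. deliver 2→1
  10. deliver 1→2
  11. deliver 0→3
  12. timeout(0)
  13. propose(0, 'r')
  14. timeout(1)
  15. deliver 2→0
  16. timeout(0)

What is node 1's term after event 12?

1

e1 timeout(1): 1[cand,t=1,-]
e2 deliver 1→0: 0[foll,t=1,-]
e3 deliver 0→1: ·
e4 deliver 1→3: 3[foll,t=1,-]
e5 deliver 3→1: 1[lead,t=1,-]
e6 timeout(2): 2[cand,t=1,-]
e7 deliver 2→3: ·
e8 deliver 3→2: ·
e9 deliver 2→1: ·
e10 deliver 1→2: ·
e11 deliver 0→3: ·
e12 timeout(0): 0[cand,t=2,-]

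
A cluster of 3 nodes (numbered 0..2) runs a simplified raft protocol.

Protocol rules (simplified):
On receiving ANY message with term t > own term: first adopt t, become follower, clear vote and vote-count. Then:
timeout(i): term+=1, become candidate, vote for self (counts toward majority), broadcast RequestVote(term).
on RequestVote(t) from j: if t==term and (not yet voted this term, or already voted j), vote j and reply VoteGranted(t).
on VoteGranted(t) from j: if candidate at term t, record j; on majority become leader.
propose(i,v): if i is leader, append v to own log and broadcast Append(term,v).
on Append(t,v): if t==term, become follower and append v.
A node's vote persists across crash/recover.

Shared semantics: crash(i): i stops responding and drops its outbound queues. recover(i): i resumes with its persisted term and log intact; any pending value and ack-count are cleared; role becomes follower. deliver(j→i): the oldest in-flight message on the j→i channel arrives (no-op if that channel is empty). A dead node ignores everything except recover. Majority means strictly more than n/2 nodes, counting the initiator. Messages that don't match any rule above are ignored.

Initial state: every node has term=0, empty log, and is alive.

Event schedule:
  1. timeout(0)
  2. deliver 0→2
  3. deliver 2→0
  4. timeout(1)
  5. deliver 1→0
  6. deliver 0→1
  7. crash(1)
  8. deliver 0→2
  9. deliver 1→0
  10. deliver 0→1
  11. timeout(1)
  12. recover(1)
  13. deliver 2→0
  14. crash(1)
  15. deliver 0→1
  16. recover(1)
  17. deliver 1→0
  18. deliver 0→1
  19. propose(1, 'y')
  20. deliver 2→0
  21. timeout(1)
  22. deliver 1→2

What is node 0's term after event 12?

e1 timeout(0): 0[cand,t=1,-]
e2 deliver 0→2: 2[foll,t=1,-]
e3 deliver 2→0: 0[lead,t=1,-]
e4 timeout(1): 1[cand,t=1,-]
e5 deliver 1→0: ·
e6 deliver 0→1: ·
e7 crash(1): 1[✗cand,t=1,-]
e8 deliver 0→2: ·
e9 deliver 1→0: ·
e10 deliver 0→1: ·
e11 timeout(1): ·
e12 recover(1): 1[foll,t=1,-]

1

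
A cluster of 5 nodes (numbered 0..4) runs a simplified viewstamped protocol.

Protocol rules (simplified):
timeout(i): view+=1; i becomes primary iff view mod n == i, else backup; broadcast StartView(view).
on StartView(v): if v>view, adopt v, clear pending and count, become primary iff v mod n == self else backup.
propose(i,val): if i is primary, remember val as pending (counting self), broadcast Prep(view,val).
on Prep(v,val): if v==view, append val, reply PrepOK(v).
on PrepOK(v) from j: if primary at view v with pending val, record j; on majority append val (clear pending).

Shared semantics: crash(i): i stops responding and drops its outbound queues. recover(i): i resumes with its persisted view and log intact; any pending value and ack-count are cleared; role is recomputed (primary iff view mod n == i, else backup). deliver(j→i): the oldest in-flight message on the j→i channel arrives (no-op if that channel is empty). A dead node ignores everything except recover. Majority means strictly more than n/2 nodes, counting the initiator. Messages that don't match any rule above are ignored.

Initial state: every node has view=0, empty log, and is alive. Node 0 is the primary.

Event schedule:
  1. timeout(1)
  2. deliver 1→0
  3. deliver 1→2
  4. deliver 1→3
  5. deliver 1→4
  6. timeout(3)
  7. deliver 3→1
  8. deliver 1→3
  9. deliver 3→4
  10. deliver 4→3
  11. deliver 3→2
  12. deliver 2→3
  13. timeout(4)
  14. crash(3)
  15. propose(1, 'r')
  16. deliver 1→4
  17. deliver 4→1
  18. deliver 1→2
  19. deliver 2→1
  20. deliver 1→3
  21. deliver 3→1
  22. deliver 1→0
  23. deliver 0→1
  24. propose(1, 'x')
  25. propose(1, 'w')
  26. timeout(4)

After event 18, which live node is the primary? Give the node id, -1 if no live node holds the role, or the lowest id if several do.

2

e1 timeout(1): 1[prim,v=1,-]
e2 deliver 1→0: 0[back,v=1,-]
e3 deliver 1→2: 2[back,v=1,-]
e4 deliver 1→3: 3[back,v=1,-]
e5 deliver 1→4: 4[back,v=1,-]
e6 timeout(3): 3[back,v=2,-]
e7 deliver 3→1: 1[back,v=2,-]
e8 deliver 1→3: ·
e9 deliver 3→4: 4[back,v=2,-]
e10 deliver 4→3: ·
e11 deliver 3→2: 2[prim,v=2,-]
e12 deliver 2→3: ·
e13 timeout(4): 4[back,v=3,-]
e14 crash(3): 3[✗back,v=2,-]
e15 propose(1,'r'): ·
e16 deliver 1→4: ·
e17 deliver 4→1: 1[back,v=3,-]
e18 deliver 1→2: ·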